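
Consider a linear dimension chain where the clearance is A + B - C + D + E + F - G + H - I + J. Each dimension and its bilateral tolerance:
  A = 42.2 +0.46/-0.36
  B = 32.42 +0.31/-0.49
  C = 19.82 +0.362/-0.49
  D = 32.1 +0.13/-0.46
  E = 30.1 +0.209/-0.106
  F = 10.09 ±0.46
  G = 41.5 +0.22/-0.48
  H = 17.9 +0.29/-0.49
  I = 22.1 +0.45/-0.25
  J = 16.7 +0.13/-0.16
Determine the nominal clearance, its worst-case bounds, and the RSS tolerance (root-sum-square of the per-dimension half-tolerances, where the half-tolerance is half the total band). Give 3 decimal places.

nominal=98.090 wc=[94.532,101.299] rss=1.119

Stack each dimension's contribution:
  +A: nom +42.200 → Σnom=42.200; wc +0.460/-0.360 → slack +0.460/-0.360; half-tol=0.410, Σhalf²=0.168100
  +B: nom +32.420 → Σnom=74.620; wc +0.310/-0.490 → slack +0.770/-0.850; half-tol=0.400, Σhalf²=0.328100
  -C: nom -19.820 → Σnom=54.800; wc +0.490/-0.362 → slack +1.260/-1.212; half-tol=0.426, Σhalf²=0.509576
  +D: nom +32.100 → Σnom=86.900; wc +0.130/-0.460 → slack +1.390/-1.672; half-tol=0.295, Σhalf²=0.596601
  +E: nom +30.100 → Σnom=117.000; wc +0.209/-0.106 → slack +1.599/-1.778; half-tol=0.158, Σhalf²=0.621407
  +F: nom +10.090 → Σnom=127.090; wc +0.460/-0.460 → slack +2.059/-2.238; half-tol=0.460, Σhalf²=0.833007
  -G: nom -41.500 → Σnom=85.590; wc +0.480/-0.220 → slack +2.539/-2.458; half-tol=0.350, Σhalf²=0.955507
  +H: nom +17.900 → Σnom=103.490; wc +0.290/-0.490 → slack +2.829/-2.948; half-tol=0.390, Σhalf²=1.107607
  -I: nom -22.100 → Σnom=81.390; wc +0.250/-0.450 → slack +3.079/-3.398; half-tol=0.350, Σhalf²=1.230107
  +J: nom +16.700 → Σnom=98.090; wc +0.130/-0.160 → slack +3.209/-3.558; half-tol=0.145, Σhalf²=1.251132
Nominal = 98.090. Worst-case = [98.090 - 3.558, 98.090 + 3.209] = [94.532, 101.299]. RSS = √1.251132 = 1.119.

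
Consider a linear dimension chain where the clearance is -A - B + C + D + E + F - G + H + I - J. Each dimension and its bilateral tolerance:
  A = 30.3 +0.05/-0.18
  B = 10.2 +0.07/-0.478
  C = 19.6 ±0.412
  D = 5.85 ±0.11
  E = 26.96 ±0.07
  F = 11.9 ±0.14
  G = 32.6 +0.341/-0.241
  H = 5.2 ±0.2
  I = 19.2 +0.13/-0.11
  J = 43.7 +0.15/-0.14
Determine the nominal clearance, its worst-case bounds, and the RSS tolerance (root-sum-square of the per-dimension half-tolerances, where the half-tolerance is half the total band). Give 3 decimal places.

Stack each dimension's contribution:
  -A: nom -30.300 → Σnom=-30.300; wc +0.180/-0.050 → slack +0.180/-0.050; half-tol=0.115, Σhalf²=0.013225
  -B: nom -10.200 → Σnom=-40.500; wc +0.478/-0.070 → slack +0.658/-0.120; half-tol=0.274, Σhalf²=0.088301
  +C: nom +19.600 → Σnom=-20.900; wc +0.412/-0.412 → slack +1.070/-0.532; half-tol=0.412, Σhalf²=0.258045
  +D: nom +5.850 → Σnom=-15.050; wc +0.110/-0.110 → slack +1.180/-0.642; half-tol=0.110, Σhalf²=0.270145
  +E: nom +26.960 → Σnom=11.910; wc +0.070/-0.070 → slack +1.250/-0.712; half-tol=0.070, Σhalf²=0.275045
  +F: nom +11.900 → Σnom=23.810; wc +0.140/-0.140 → slack +1.390/-0.852; half-tol=0.140, Σhalf²=0.294645
  -G: nom -32.600 → Σnom=-8.790; wc +0.241/-0.341 → slack +1.631/-1.193; half-tol=0.291, Σhalf²=0.379326
  +H: nom +5.200 → Σnom=-3.590; wc +0.200/-0.200 → slack +1.831/-1.393; half-tol=0.200, Σhalf²=0.419326
  +I: nom +19.200 → Σnom=15.610; wc +0.130/-0.110 → slack +1.961/-1.503; half-tol=0.120, Σhalf²=0.433726
  -J: nom -43.700 → Σnom=-28.090; wc +0.140/-0.150 → slack +2.101/-1.653; half-tol=0.145, Σhalf²=0.454751
Nominal = -28.090. Worst-case = [-28.090 - 1.653, -28.090 + 2.101] = [-29.743, -25.989]. RSS = √0.454751 = 0.674.

nominal=-28.090 wc=[-29.743,-25.989] rss=0.674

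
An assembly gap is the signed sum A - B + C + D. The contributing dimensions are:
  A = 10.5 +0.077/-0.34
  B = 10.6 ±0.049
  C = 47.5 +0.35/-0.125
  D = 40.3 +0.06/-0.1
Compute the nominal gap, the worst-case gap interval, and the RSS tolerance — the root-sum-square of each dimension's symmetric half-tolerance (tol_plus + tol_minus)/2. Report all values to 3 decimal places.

nominal=87.700 wc=[87.086,88.236] rss=0.330

Stack each dimension's contribution:
  +A: nom +10.500 → Σnom=10.500; wc +0.077/-0.340 → slack +0.077/-0.340; half-tol=0.209, Σhalf²=0.043472
  -B: nom -10.600 → Σnom=-0.100; wc +0.049/-0.049 → slack +0.126/-0.389; half-tol=0.049, Σhalf²=0.045873
  +C: nom +47.500 → Σnom=47.400; wc +0.350/-0.125 → slack +0.476/-0.514; half-tol=0.237, Σhalf²=0.102280
  +D: nom +40.300 → Σnom=87.700; wc +0.060/-0.100 → slack +0.536/-0.614; half-tol=0.080, Σhalf²=0.108680
Nominal = 87.700. Worst-case = [87.700 - 0.614, 87.700 + 0.536] = [87.086, 88.236]. RSS = √0.108680 = 0.330.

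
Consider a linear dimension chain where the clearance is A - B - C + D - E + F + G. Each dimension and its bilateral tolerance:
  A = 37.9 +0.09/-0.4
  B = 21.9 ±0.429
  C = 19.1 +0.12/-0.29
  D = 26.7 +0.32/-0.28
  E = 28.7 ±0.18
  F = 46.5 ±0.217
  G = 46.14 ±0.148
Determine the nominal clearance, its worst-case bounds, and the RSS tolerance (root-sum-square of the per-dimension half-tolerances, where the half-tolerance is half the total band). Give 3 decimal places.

nominal=87.540 wc=[85.766,89.214] rss=0.691

Stack each dimension's contribution:
  +A: nom +37.900 → Σnom=37.900; wc +0.090/-0.400 → slack +0.090/-0.400; half-tol=0.245, Σhalf²=0.060025
  -B: nom -21.900 → Σnom=16.000; wc +0.429/-0.429 → slack +0.519/-0.829; half-tol=0.429, Σhalf²=0.244066
  -C: nom -19.100 → Σnom=-3.100; wc +0.290/-0.120 → slack +0.809/-0.949; half-tol=0.205, Σhalf²=0.286091
  +D: nom +26.700 → Σnom=23.600; wc +0.320/-0.280 → slack +1.129/-1.229; half-tol=0.300, Σhalf²=0.376091
  -E: nom -28.700 → Σnom=-5.100; wc +0.180/-0.180 → slack +1.309/-1.409; half-tol=0.180, Σhalf²=0.408491
  +F: nom +46.500 → Σnom=41.400; wc +0.217/-0.217 → slack +1.526/-1.626; half-tol=0.217, Σhalf²=0.455580
  +G: nom +46.140 → Σnom=87.540; wc +0.148/-0.148 → slack +1.674/-1.774; half-tol=0.148, Σhalf²=0.477484
Nominal = 87.540. Worst-case = [87.540 - 1.774, 87.540 + 1.674] = [85.766, 89.214]. RSS = √0.477484 = 0.691.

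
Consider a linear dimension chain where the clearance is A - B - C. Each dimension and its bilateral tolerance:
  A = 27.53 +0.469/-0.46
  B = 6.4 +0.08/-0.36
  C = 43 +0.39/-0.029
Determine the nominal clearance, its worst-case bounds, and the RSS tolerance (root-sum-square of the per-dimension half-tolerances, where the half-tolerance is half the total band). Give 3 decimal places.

Stack each dimension's contribution:
  +A: nom +27.530 → Σnom=27.530; wc +0.469/-0.460 → slack +0.469/-0.460; half-tol=0.465, Σhalf²=0.215760
  -B: nom -6.400 → Σnom=21.130; wc +0.360/-0.080 → slack +0.829/-0.540; half-tol=0.220, Σhalf²=0.264160
  -C: nom -43.000 → Σnom=-21.870; wc +0.029/-0.390 → slack +0.858/-0.930; half-tol=0.210, Σhalf²=0.308051
Nominal = -21.870. Worst-case = [-21.870 - 0.930, -21.870 + 0.858] = [-22.800, -21.012]. RSS = √0.308051 = 0.555.

nominal=-21.870 wc=[-22.800,-21.012] rss=0.555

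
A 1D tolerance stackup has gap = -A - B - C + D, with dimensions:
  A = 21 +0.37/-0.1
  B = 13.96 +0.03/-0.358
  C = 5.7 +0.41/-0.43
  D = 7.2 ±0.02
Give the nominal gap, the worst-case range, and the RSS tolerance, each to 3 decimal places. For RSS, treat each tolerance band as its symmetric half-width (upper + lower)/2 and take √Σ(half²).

nominal=-33.460 wc=[-34.290,-32.552] rss=0.519

Stack each dimension's contribution:
  -A: nom -21.000 → Σnom=-21.000; wc +0.100/-0.370 → slack +0.100/-0.370; half-tol=0.235, Σhalf²=0.055225
  -B: nom -13.960 → Σnom=-34.960; wc +0.358/-0.030 → slack +0.458/-0.400; half-tol=0.194, Σhalf²=0.092861
  -C: nom -5.700 → Σnom=-40.660; wc +0.430/-0.410 → slack +0.888/-0.810; half-tol=0.420, Σhalf²=0.269261
  +D: nom +7.200 → Σnom=-33.460; wc +0.020/-0.020 → slack +0.908/-0.830; half-tol=0.020, Σhalf²=0.269661
Nominal = -33.460. Worst-case = [-33.460 - 0.830, -33.460 + 0.908] = [-34.290, -32.552]. RSS = √0.269661 = 0.519.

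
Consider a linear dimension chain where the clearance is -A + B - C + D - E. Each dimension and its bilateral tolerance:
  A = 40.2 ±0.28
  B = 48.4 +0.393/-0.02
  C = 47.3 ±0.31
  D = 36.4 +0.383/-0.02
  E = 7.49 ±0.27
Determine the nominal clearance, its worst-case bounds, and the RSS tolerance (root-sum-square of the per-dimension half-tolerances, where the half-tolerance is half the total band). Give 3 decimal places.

Stack each dimension's contribution:
  -A: nom -40.200 → Σnom=-40.200; wc +0.280/-0.280 → slack +0.280/-0.280; half-tol=0.280, Σhalf²=0.078400
  +B: nom +48.400 → Σnom=8.200; wc +0.393/-0.020 → slack +0.673/-0.300; half-tol=0.207, Σhalf²=0.121042
  -C: nom -47.300 → Σnom=-39.100; wc +0.310/-0.310 → slack +0.983/-0.610; half-tol=0.310, Σhalf²=0.217142
  +D: nom +36.400 → Σnom=-2.700; wc +0.383/-0.020 → slack +1.366/-0.630; half-tol=0.202, Σhalf²=0.257745
  -E: nom -7.490 → Σnom=-10.190; wc +0.270/-0.270 → slack +1.636/-0.900; half-tol=0.270, Σhalf²=0.330645
Nominal = -10.190. Worst-case = [-10.190 - 0.900, -10.190 + 1.636] = [-11.090, -8.554]. RSS = √0.330645 = 0.575.

nominal=-10.190 wc=[-11.090,-8.554] rss=0.575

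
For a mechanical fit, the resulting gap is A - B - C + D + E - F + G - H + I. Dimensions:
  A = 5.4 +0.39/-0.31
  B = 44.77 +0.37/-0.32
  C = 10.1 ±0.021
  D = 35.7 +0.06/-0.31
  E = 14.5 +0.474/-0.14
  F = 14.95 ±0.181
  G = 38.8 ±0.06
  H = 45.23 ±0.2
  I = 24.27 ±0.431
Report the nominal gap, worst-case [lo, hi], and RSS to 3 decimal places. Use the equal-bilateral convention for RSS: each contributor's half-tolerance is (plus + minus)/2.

Stack each dimension's contribution:
  +A: nom +5.400 → Σnom=5.400; wc +0.390/-0.310 → slack +0.390/-0.310; half-tol=0.350, Σhalf²=0.122500
  -B: nom -44.770 → Σnom=-39.370; wc +0.320/-0.370 → slack +0.710/-0.680; half-tol=0.345, Σhalf²=0.241525
  -C: nom -10.100 → Σnom=-49.470; wc +0.021/-0.021 → slack +0.731/-0.701; half-tol=0.021, Σhalf²=0.241966
  +D: nom +35.700 → Σnom=-13.770; wc +0.060/-0.310 → slack +0.791/-1.011; half-tol=0.185, Σhalf²=0.276191
  +E: nom +14.500 → Σnom=0.730; wc +0.474/-0.140 → slack +1.265/-1.151; half-tol=0.307, Σhalf²=0.370440
  -F: nom -14.950 → Σnom=-14.220; wc +0.181/-0.181 → slack +1.446/-1.332; half-tol=0.181, Σhalf²=0.403201
  +G: nom +38.800 → Σnom=24.580; wc +0.060/-0.060 → slack +1.506/-1.392; half-tol=0.060, Σhalf²=0.406801
  -H: nom -45.230 → Σnom=-20.650; wc +0.200/-0.200 → slack +1.706/-1.592; half-tol=0.200, Σhalf²=0.446801
  +I: nom +24.270 → Σnom=3.620; wc +0.431/-0.431 → slack +2.137/-2.023; half-tol=0.431, Σhalf²=0.632562
Nominal = 3.620. Worst-case = [3.620 - 2.023, 3.620 + 2.137] = [1.597, 5.757]. RSS = √0.632562 = 0.795.

nominal=3.620 wc=[1.597,5.757] rss=0.795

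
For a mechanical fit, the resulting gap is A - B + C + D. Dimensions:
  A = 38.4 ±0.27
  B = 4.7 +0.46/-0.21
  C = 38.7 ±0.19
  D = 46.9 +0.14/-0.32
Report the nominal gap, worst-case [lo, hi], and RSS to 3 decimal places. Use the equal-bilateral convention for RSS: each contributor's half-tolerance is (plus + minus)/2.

Stack each dimension's contribution:
  +A: nom +38.400 → Σnom=38.400; wc +0.270/-0.270 → slack +0.270/-0.270; half-tol=0.270, Σhalf²=0.072900
  -B: nom -4.700 → Σnom=33.700; wc +0.210/-0.460 → slack +0.480/-0.730; half-tol=0.335, Σhalf²=0.185125
  +C: nom +38.700 → Σnom=72.400; wc +0.190/-0.190 → slack +0.670/-0.920; half-tol=0.190, Σhalf²=0.221225
  +D: nom +46.900 → Σnom=119.300; wc +0.140/-0.320 → slack +0.810/-1.240; half-tol=0.230, Σhalf²=0.274125
Nominal = 119.300. Worst-case = [119.300 - 1.240, 119.300 + 0.810] = [118.060, 120.110]. RSS = √0.274125 = 0.524.

nominal=119.300 wc=[118.060,120.110] rss=0.524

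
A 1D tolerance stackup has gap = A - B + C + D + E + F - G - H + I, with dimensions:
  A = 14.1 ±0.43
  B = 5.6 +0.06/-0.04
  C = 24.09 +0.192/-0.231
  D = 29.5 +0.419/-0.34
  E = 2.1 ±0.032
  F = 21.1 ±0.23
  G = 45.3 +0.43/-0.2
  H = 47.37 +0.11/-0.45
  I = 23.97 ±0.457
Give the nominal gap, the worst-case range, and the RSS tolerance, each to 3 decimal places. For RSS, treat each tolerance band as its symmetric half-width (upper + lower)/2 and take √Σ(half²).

nominal=16.590 wc=[14.270,19.040] rss=0.904

Stack each dimension's contribution:
  +A: nom +14.100 → Σnom=14.100; wc +0.430/-0.430 → slack +0.430/-0.430; half-tol=0.430, Σhalf²=0.184900
  -B: nom -5.600 → Σnom=8.500; wc +0.040/-0.060 → slack +0.470/-0.490; half-tol=0.050, Σhalf²=0.187400
  +C: nom +24.090 → Σnom=32.590; wc +0.192/-0.231 → slack +0.662/-0.721; half-tol=0.212, Σhalf²=0.232132
  +D: nom +29.500 → Σnom=62.090; wc +0.419/-0.340 → slack +1.081/-1.061; half-tol=0.380, Σhalf²=0.376153
  +E: nom +2.100 → Σnom=64.190; wc +0.032/-0.032 → slack +1.113/-1.093; half-tol=0.032, Σhalf²=0.377177
  +F: nom +21.100 → Σnom=85.290; wc +0.230/-0.230 → slack +1.343/-1.323; half-tol=0.230, Σhalf²=0.430077
  -G: nom -45.300 → Σnom=39.990; wc +0.200/-0.430 → slack +1.543/-1.753; half-tol=0.315, Σhalf²=0.529302
  -H: nom -47.370 → Σnom=-7.380; wc +0.450/-0.110 → slack +1.993/-1.863; half-tol=0.280, Σhalf²=0.607702
  +I: nom +23.970 → Σnom=16.590; wc +0.457/-0.457 → slack +2.450/-2.320; half-tol=0.457, Σhalf²=0.816551
Nominal = 16.590. Worst-case = [16.590 - 2.320, 16.590 + 2.450] = [14.270, 19.040]. RSS = √0.816551 = 0.904.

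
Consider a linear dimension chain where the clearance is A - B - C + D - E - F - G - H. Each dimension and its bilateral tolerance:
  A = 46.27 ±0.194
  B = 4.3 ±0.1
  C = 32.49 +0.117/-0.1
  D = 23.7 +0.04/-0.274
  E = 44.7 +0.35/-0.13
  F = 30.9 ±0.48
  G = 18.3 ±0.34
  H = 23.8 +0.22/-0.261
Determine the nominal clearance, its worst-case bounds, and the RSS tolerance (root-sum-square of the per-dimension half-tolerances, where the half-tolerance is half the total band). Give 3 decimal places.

Stack each dimension's contribution:
  +A: nom +46.270 → Σnom=46.270; wc +0.194/-0.194 → slack +0.194/-0.194; half-tol=0.194, Σhalf²=0.037636
  -B: nom -4.300 → Σnom=41.970; wc +0.100/-0.100 → slack +0.294/-0.294; half-tol=0.100, Σhalf²=0.047636
  -C: nom -32.490 → Σnom=9.480; wc +0.100/-0.117 → slack +0.394/-0.411; half-tol=0.109, Σhalf²=0.059408
  +D: nom +23.700 → Σnom=33.180; wc +0.040/-0.274 → slack +0.434/-0.685; half-tol=0.157, Σhalf²=0.084057
  -E: nom -44.700 → Σnom=-11.520; wc +0.130/-0.350 → slack +0.564/-1.035; half-tol=0.240, Σhalf²=0.141657
  -F: nom -30.900 → Σnom=-42.420; wc +0.480/-0.480 → slack +1.044/-1.515; half-tol=0.480, Σhalf²=0.372057
  -G: nom -18.300 → Σnom=-60.720; wc +0.340/-0.340 → slack +1.384/-1.855; half-tol=0.340, Σhalf²=0.487657
  -H: nom -23.800 → Σnom=-84.520; wc +0.261/-0.220 → slack +1.645/-2.075; half-tol=0.240, Σhalf²=0.545498
Nominal = -84.520. Worst-case = [-84.520 - 2.075, -84.520 + 1.645] = [-86.595, -82.875]. RSS = √0.545498 = 0.739.

nominal=-84.520 wc=[-86.595,-82.875] rss=0.739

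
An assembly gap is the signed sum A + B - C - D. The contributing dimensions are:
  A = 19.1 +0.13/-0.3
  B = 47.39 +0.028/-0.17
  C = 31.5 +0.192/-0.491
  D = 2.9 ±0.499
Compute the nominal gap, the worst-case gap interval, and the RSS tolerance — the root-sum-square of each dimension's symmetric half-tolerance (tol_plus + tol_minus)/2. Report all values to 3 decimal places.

nominal=32.090 wc=[30.929,33.238] rss=0.649

Stack each dimension's contribution:
  +A: nom +19.100 → Σnom=19.100; wc +0.130/-0.300 → slack +0.130/-0.300; half-tol=0.215, Σhalf²=0.046225
  +B: nom +47.390 → Σnom=66.490; wc +0.028/-0.170 → slack +0.158/-0.470; half-tol=0.099, Σhalf²=0.056026
  -C: nom -31.500 → Σnom=34.990; wc +0.491/-0.192 → slack +0.649/-0.662; half-tol=0.342, Σhalf²=0.172648
  -D: nom -2.900 → Σnom=32.090; wc +0.499/-0.499 → slack +1.148/-1.161; half-tol=0.499, Σhalf²=0.421649
Nominal = 32.090. Worst-case = [32.090 - 1.161, 32.090 + 1.148] = [30.929, 33.238]. RSS = √0.421649 = 0.649.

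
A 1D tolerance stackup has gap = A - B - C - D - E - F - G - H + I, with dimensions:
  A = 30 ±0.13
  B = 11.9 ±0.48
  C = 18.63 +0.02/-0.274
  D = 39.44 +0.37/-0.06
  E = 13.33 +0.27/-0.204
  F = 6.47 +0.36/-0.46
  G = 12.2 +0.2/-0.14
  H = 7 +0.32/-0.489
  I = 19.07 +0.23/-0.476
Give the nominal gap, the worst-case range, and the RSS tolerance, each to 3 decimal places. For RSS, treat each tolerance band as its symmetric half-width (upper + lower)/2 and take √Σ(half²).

Stack each dimension's contribution:
  +A: nom +30.000 → Σnom=30.000; wc +0.130/-0.130 → slack +0.130/-0.130; half-tol=0.130, Σhalf²=0.016900
  -B: nom -11.900 → Σnom=18.100; wc +0.480/-0.480 → slack +0.610/-0.610; half-tol=0.480, Σhalf²=0.247300
  -C: nom -18.630 → Σnom=-0.530; wc +0.274/-0.020 → slack +0.884/-0.630; half-tol=0.147, Σhalf²=0.268909
  -D: nom -39.440 → Σnom=-39.970; wc +0.060/-0.370 → slack +0.944/-1.000; half-tol=0.215, Σhalf²=0.315134
  -E: nom -13.330 → Σnom=-53.300; wc +0.204/-0.270 → slack +1.148/-1.270; half-tol=0.237, Σhalf²=0.371303
  -F: nom -6.470 → Σnom=-59.770; wc +0.460/-0.360 → slack +1.608/-1.630; half-tol=0.410, Σhalf²=0.539403
  -G: nom -12.200 → Σnom=-71.970; wc +0.140/-0.200 → slack +1.748/-1.830; half-tol=0.170, Σhalf²=0.568303
  -H: nom -7.000 → Σnom=-78.970; wc +0.489/-0.320 → slack +2.237/-2.150; half-tol=0.404, Σhalf²=0.731923
  +I: nom +19.070 → Σnom=-59.900; wc +0.230/-0.476 → slack +2.467/-2.626; half-tol=0.353, Σhalf²=0.856532
Nominal = -59.900. Worst-case = [-59.900 - 2.626, -59.900 + 2.467] = [-62.526, -57.433]. RSS = √0.856532 = 0.925.

nominal=-59.900 wc=[-62.526,-57.433] rss=0.925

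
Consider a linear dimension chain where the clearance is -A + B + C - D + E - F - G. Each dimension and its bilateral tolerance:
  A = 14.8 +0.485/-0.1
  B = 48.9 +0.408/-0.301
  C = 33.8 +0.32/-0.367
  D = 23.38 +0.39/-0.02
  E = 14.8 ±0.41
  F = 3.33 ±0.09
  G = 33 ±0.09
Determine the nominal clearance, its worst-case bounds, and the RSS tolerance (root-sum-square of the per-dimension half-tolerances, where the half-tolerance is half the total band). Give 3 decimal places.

nominal=22.990 wc=[20.857,24.428] rss=0.745

Stack each dimension's contribution:
  -A: nom -14.800 → Σnom=-14.800; wc +0.100/-0.485 → slack +0.100/-0.485; half-tol=0.292, Σhalf²=0.085556
  +B: nom +48.900 → Σnom=34.100; wc +0.408/-0.301 → slack +0.508/-0.786; half-tol=0.354, Σhalf²=0.211226
  +C: nom +33.800 → Σnom=67.900; wc +0.320/-0.367 → slack +0.828/-1.153; half-tol=0.344, Σhalf²=0.329219
  -D: nom -23.380 → Σnom=44.520; wc +0.020/-0.390 → slack +0.848/-1.543; half-tol=0.205, Σhalf²=0.371244
  +E: nom +14.800 → Σnom=59.320; wc +0.410/-0.410 → slack +1.258/-1.953; half-tol=0.410, Σhalf²=0.539344
  -F: nom -3.330 → Σnom=55.990; wc +0.090/-0.090 → slack +1.348/-2.043; half-tol=0.090, Σhalf²=0.547444
  -G: nom -33.000 → Σnom=22.990; wc +0.090/-0.090 → slack +1.438/-2.133; half-tol=0.090, Σhalf²=0.555544
Nominal = 22.990. Worst-case = [22.990 - 2.133, 22.990 + 1.438] = [20.857, 24.428]. RSS = √0.555544 = 0.745.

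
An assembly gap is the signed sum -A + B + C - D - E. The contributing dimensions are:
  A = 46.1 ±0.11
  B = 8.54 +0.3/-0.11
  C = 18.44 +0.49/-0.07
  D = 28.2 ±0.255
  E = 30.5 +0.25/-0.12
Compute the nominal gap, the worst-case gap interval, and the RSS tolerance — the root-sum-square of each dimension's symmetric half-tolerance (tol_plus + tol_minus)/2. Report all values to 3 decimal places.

Stack each dimension's contribution:
  -A: nom -46.100 → Σnom=-46.100; wc +0.110/-0.110 → slack +0.110/-0.110; half-tol=0.110, Σhalf²=0.012100
  +B: nom +8.540 → Σnom=-37.560; wc +0.300/-0.110 → slack +0.410/-0.220; half-tol=0.205, Σhalf²=0.054125
  +C: nom +18.440 → Σnom=-19.120; wc +0.490/-0.070 → slack +0.900/-0.290; half-tol=0.280, Σhalf²=0.132525
  -D: nom -28.200 → Σnom=-47.320; wc +0.255/-0.255 → slack +1.155/-0.545; half-tol=0.255, Σhalf²=0.197550
  -E: nom -30.500 → Σnom=-77.820; wc +0.120/-0.250 → slack +1.275/-0.795; half-tol=0.185, Σhalf²=0.231775
Nominal = -77.820. Worst-case = [-77.820 - 0.795, -77.820 + 1.275] = [-78.615, -76.545]. RSS = √0.231775 = 0.481.

nominal=-77.820 wc=[-78.615,-76.545] rss=0.481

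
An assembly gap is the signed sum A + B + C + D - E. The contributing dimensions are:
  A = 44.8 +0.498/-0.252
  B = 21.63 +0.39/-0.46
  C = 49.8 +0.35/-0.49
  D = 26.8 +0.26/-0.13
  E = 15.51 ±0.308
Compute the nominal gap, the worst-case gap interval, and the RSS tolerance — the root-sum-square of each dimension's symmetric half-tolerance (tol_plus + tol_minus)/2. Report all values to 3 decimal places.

nominal=127.520 wc=[125.880,129.326] rss=0.794

Stack each dimension's contribution:
  +A: nom +44.800 → Σnom=44.800; wc +0.498/-0.252 → slack +0.498/-0.252; half-tol=0.375, Σhalf²=0.140625
  +B: nom +21.630 → Σnom=66.430; wc +0.390/-0.460 → slack +0.888/-0.712; half-tol=0.425, Σhalf²=0.321250
  +C: nom +49.800 → Σnom=116.230; wc +0.350/-0.490 → slack +1.238/-1.202; half-tol=0.420, Σhalf²=0.497650
  +D: nom +26.800 → Σnom=143.030; wc +0.260/-0.130 → slack +1.498/-1.332; half-tol=0.195, Σhalf²=0.535675
  -E: nom -15.510 → Σnom=127.520; wc +0.308/-0.308 → slack +1.806/-1.640; half-tol=0.308, Σhalf²=0.630539
Nominal = 127.520. Worst-case = [127.520 - 1.640, 127.520 + 1.806] = [125.880, 129.326]. RSS = √0.630539 = 0.794.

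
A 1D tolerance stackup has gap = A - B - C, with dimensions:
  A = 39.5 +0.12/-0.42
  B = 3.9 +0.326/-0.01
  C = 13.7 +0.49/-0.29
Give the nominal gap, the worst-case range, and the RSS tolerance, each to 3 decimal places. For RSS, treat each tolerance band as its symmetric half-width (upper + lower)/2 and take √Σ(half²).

Stack each dimension's contribution:
  +A: nom +39.500 → Σnom=39.500; wc +0.120/-0.420 → slack +0.120/-0.420; half-tol=0.270, Σhalf²=0.072900
  -B: nom -3.900 → Σnom=35.600; wc +0.010/-0.326 → slack +0.130/-0.746; half-tol=0.168, Σhalf²=0.101124
  -C: nom -13.700 → Σnom=21.900; wc +0.290/-0.490 → slack +0.420/-1.236; half-tol=0.390, Σhalf²=0.253224
Nominal = 21.900. Worst-case = [21.900 - 1.236, 21.900 + 0.420] = [20.664, 22.320]. RSS = √0.253224 = 0.503.

nominal=21.900 wc=[20.664,22.320] rss=0.503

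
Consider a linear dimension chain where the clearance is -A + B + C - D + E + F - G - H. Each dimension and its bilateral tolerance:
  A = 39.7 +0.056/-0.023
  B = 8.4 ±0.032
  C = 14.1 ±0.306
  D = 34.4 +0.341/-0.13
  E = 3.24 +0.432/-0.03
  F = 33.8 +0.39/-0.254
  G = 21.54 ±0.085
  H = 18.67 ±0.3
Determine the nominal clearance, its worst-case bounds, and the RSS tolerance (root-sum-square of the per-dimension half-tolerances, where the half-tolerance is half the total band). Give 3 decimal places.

nominal=-54.770 wc=[-56.174,-53.072] rss=0.637

Stack each dimension's contribution:
  -A: nom -39.700 → Σnom=-39.700; wc +0.023/-0.056 → slack +0.023/-0.056; half-tol=0.040, Σhalf²=0.001560
  +B: nom +8.400 → Σnom=-31.300; wc +0.032/-0.032 → slack +0.055/-0.088; half-tol=0.032, Σhalf²=0.002584
  +C: nom +14.100 → Σnom=-17.200; wc +0.306/-0.306 → slack +0.361/-0.394; half-tol=0.306, Σhalf²=0.096220
  -D: nom -34.400 → Σnom=-51.600; wc +0.130/-0.341 → slack +0.491/-0.735; half-tol=0.236, Σhalf²=0.151680
  +E: nom +3.240 → Σnom=-48.360; wc +0.432/-0.030 → slack +0.923/-0.765; half-tol=0.231, Σhalf²=0.205041
  +F: nom +33.800 → Σnom=-14.560; wc +0.390/-0.254 → slack +1.313/-1.019; half-tol=0.322, Σhalf²=0.308725
  -G: nom -21.540 → Σnom=-36.100; wc +0.085/-0.085 → slack +1.398/-1.104; half-tol=0.085, Σhalf²=0.315950
  -H: nom -18.670 → Σnom=-54.770; wc +0.300/-0.300 → slack +1.698/-1.404; half-tol=0.300, Σhalf²=0.405950
Nominal = -54.770. Worst-case = [-54.770 - 1.404, -54.770 + 1.698] = [-56.174, -53.072]. RSS = √0.405950 = 0.637.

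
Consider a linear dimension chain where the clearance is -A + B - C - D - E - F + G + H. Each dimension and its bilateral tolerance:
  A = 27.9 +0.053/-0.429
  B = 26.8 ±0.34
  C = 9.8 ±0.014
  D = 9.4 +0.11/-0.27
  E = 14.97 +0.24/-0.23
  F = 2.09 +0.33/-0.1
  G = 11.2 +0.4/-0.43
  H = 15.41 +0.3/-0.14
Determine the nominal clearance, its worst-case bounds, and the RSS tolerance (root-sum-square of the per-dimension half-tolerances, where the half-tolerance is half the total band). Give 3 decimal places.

nominal=-10.750 wc=[-12.407,-8.667] rss=0.729

Stack each dimension's contribution:
  -A: nom -27.900 → Σnom=-27.900; wc +0.429/-0.053 → slack +0.429/-0.053; half-tol=0.241, Σhalf²=0.058081
  +B: nom +26.800 → Σnom=-1.100; wc +0.340/-0.340 → slack +0.769/-0.393; half-tol=0.340, Σhalf²=0.173681
  -C: nom -9.800 → Σnom=-10.900; wc +0.014/-0.014 → slack +0.783/-0.407; half-tol=0.014, Σhalf²=0.173877
  -D: nom -9.400 → Σnom=-20.300; wc +0.270/-0.110 → slack +1.053/-0.517; half-tol=0.190, Σhalf²=0.209977
  -E: nom -14.970 → Σnom=-35.270; wc +0.230/-0.240 → slack +1.283/-0.757; half-tol=0.235, Σhalf²=0.265202
  -F: nom -2.090 → Σnom=-37.360; wc +0.100/-0.330 → slack +1.383/-1.087; half-tol=0.215, Σhalf²=0.311427
  +G: nom +11.200 → Σnom=-26.160; wc +0.400/-0.430 → slack +1.783/-1.517; half-tol=0.415, Σhalf²=0.483652
  +H: nom +15.410 → Σnom=-10.750; wc +0.300/-0.140 → slack +2.083/-1.657; half-tol=0.220, Σhalf²=0.532052
Nominal = -10.750. Worst-case = [-10.750 - 1.657, -10.750 + 2.083] = [-12.407, -8.667]. RSS = √0.532052 = 0.729.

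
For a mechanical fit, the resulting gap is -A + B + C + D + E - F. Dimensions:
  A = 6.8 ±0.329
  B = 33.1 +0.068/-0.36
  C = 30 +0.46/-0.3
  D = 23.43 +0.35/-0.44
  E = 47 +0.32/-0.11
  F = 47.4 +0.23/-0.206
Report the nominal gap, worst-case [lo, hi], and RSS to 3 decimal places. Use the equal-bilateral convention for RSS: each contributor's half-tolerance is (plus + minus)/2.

nominal=79.330 wc=[77.561,81.063] rss=0.740

Stack each dimension's contribution:
  -A: nom -6.800 → Σnom=-6.800; wc +0.329/-0.329 → slack +0.329/-0.329; half-tol=0.329, Σhalf²=0.108241
  +B: nom +33.100 → Σnom=26.300; wc +0.068/-0.360 → slack +0.397/-0.689; half-tol=0.214, Σhalf²=0.154037
  +C: nom +30.000 → Σnom=56.300; wc +0.460/-0.300 → slack +0.857/-0.989; half-tol=0.380, Σhalf²=0.298437
  +D: nom +23.430 → Σnom=79.730; wc +0.350/-0.440 → slack +1.207/-1.429; half-tol=0.395, Σhalf²=0.454462
  +E: nom +47.000 → Σnom=126.730; wc +0.320/-0.110 → slack +1.527/-1.539; half-tol=0.215, Σhalf²=0.500687
  -F: nom -47.400 → Σnom=79.330; wc +0.206/-0.230 → slack +1.733/-1.769; half-tol=0.218, Σhalf²=0.548211
Nominal = 79.330. Worst-case = [79.330 - 1.769, 79.330 + 1.733] = [77.561, 81.063]. RSS = √0.548211 = 0.740.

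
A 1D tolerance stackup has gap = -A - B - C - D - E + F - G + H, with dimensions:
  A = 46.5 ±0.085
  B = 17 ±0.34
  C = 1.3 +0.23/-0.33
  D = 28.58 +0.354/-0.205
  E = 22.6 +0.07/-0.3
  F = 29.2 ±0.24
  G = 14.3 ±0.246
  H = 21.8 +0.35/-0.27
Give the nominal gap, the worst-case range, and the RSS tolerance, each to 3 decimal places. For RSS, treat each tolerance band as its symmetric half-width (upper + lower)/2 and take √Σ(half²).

Stack each dimension's contribution:
  -A: nom -46.500 → Σnom=-46.500; wc +0.085/-0.085 → slack +0.085/-0.085; half-tol=0.085, Σhalf²=0.007225
  -B: nom -17.000 → Σnom=-63.500; wc +0.340/-0.340 → slack +0.425/-0.425; half-tol=0.340, Σhalf²=0.122825
  -C: nom -1.300 → Σnom=-64.800; wc +0.330/-0.230 → slack +0.755/-0.655; half-tol=0.280, Σhalf²=0.201225
  -D: nom -28.580 → Σnom=-93.380; wc +0.205/-0.354 → slack +0.960/-1.009; half-tol=0.279, Σhalf²=0.279345
  -E: nom -22.600 → Σnom=-115.980; wc +0.300/-0.070 → slack +1.260/-1.079; half-tol=0.185, Σhalf²=0.313570
  +F: nom +29.200 → Σnom=-86.780; wc +0.240/-0.240 → slack +1.500/-1.319; half-tol=0.240, Σhalf²=0.371170
  -G: nom -14.300 → Σnom=-101.080; wc +0.246/-0.246 → slack +1.746/-1.565; half-tol=0.246, Σhalf²=0.431686
  +H: nom +21.800 → Σnom=-79.280; wc +0.350/-0.270 → slack +2.096/-1.835; half-tol=0.310, Σhalf²=0.527786
Nominal = -79.280. Worst-case = [-79.280 - 1.835, -79.280 + 2.096] = [-81.115, -77.184]. RSS = √0.527786 = 0.726.

nominal=-79.280 wc=[-81.115,-77.184] rss=0.726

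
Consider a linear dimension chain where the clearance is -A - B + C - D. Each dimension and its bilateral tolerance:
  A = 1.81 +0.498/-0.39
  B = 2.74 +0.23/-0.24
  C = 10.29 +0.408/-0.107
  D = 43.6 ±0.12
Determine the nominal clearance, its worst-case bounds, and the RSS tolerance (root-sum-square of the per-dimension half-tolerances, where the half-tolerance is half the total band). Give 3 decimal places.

Stack each dimension's contribution:
  -A: nom -1.810 → Σnom=-1.810; wc +0.390/-0.498 → slack +0.390/-0.498; half-tol=0.444, Σhalf²=0.197136
  -B: nom -2.740 → Σnom=-4.550; wc +0.240/-0.230 → slack +0.630/-0.728; half-tol=0.235, Σhalf²=0.252361
  +C: nom +10.290 → Σnom=5.740; wc +0.408/-0.107 → slack +1.038/-0.835; half-tol=0.258, Σhalf²=0.318667
  -D: nom -43.600 → Σnom=-37.860; wc +0.120/-0.120 → slack +1.158/-0.955; half-tol=0.120, Σhalf²=0.333067
Nominal = -37.860. Worst-case = [-37.860 - 0.955, -37.860 + 1.158] = [-38.815, -36.702]. RSS = √0.333067 = 0.577.

nominal=-37.860 wc=[-38.815,-36.702] rss=0.577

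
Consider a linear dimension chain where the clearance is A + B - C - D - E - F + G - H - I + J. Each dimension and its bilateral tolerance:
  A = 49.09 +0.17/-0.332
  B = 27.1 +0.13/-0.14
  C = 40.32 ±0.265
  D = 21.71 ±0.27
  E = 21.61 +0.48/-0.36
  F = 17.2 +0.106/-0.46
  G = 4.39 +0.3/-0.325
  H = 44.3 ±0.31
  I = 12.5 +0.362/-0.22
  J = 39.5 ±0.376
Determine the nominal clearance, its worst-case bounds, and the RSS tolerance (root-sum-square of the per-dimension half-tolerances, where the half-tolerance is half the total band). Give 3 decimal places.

nominal=-37.560 wc=[-40.526,-34.699] rss=0.949

Stack each dimension's contribution:
  +A: nom +49.090 → Σnom=49.090; wc +0.170/-0.332 → slack +0.170/-0.332; half-tol=0.251, Σhalf²=0.063001
  +B: nom +27.100 → Σnom=76.190; wc +0.130/-0.140 → slack +0.300/-0.472; half-tol=0.135, Σhalf²=0.081226
  -C: nom -40.320 → Σnom=35.870; wc +0.265/-0.265 → slack +0.565/-0.737; half-tol=0.265, Σhalf²=0.151451
  -D: nom -21.710 → Σnom=14.160; wc +0.270/-0.270 → slack +0.835/-1.007; half-tol=0.270, Σhalf²=0.224351
  -E: nom -21.610 → Σnom=-7.450; wc +0.360/-0.480 → slack +1.195/-1.487; half-tol=0.420, Σhalf²=0.400751
  -F: nom -17.200 → Σnom=-24.650; wc +0.460/-0.106 → slack +1.655/-1.593; half-tol=0.283, Σhalf²=0.480840
  +G: nom +4.390 → Σnom=-20.260; wc +0.300/-0.325 → slack +1.955/-1.918; half-tol=0.312, Σhalf²=0.578496
  -H: nom -44.300 → Σnom=-64.560; wc +0.310/-0.310 → slack +2.265/-2.228; half-tol=0.310, Σhalf²=0.674596
  -I: nom -12.500 → Σnom=-77.060; wc +0.220/-0.362 → slack +2.485/-2.590; half-tol=0.291, Σhalf²=0.759277
  +J: nom +39.500 → Σnom=-37.560; wc +0.376/-0.376 → slack +2.861/-2.966; half-tol=0.376, Σhalf²=0.900653
Nominal = -37.560. Worst-case = [-37.560 - 2.966, -37.560 + 2.861] = [-40.526, -34.699]. RSS = √0.900653 = 0.949.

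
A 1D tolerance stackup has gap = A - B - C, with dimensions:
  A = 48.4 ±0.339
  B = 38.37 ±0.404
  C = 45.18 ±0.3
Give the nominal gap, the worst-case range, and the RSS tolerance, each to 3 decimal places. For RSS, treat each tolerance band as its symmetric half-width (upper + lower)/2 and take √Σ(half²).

Stack each dimension's contribution:
  +A: nom +48.400 → Σnom=48.400; wc +0.339/-0.339 → slack +0.339/-0.339; half-tol=0.339, Σhalf²=0.114921
  -B: nom -38.370 → Σnom=10.030; wc +0.404/-0.404 → slack +0.743/-0.743; half-tol=0.404, Σhalf²=0.278137
  -C: nom -45.180 → Σnom=-35.150; wc +0.300/-0.300 → slack +1.043/-1.043; half-tol=0.300, Σhalf²=0.368137
Nominal = -35.150. Worst-case = [-35.150 - 1.043, -35.150 + 1.043] = [-36.193, -34.107]. RSS = √0.368137 = 0.607.

nominal=-35.150 wc=[-36.193,-34.107] rss=0.607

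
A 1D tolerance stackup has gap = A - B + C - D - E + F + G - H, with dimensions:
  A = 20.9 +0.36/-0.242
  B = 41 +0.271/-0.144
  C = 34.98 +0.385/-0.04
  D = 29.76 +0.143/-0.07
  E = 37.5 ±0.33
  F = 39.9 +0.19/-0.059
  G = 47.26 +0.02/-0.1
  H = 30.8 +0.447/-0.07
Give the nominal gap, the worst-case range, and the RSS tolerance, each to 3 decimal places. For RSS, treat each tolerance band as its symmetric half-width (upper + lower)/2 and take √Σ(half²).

Stack each dimension's contribution:
  +A: nom +20.900 → Σnom=20.900; wc +0.360/-0.242 → slack +0.360/-0.242; half-tol=0.301, Σhalf²=0.090601
  -B: nom -41.000 → Σnom=-20.100; wc +0.144/-0.271 → slack +0.504/-0.513; half-tol=0.208, Σhalf²=0.133657
  +C: nom +34.980 → Σnom=14.880; wc +0.385/-0.040 → slack +0.889/-0.553; half-tol=0.212, Σhalf²=0.178814
  -D: nom -29.760 → Σnom=-14.880; wc +0.070/-0.143 → slack +0.959/-0.696; half-tol=0.106, Σhalf²=0.190156
  -E: nom -37.500 → Σnom=-52.380; wc +0.330/-0.330 → slack +1.289/-1.026; half-tol=0.330, Σhalf²=0.299056
  +F: nom +39.900 → Σnom=-12.480; wc +0.190/-0.059 → slack +1.479/-1.085; half-tol=0.124, Σhalf²=0.314556
  +G: nom +47.260 → Σnom=34.780; wc +0.020/-0.100 → slack +1.499/-1.185; half-tol=0.060, Σhalf²=0.318156
  -H: nom -30.800 → Σnom=3.980; wc +0.070/-0.447 → slack +1.569/-1.632; half-tol=0.259, Σhalf²=0.384978
Nominal = 3.980. Worst-case = [3.980 - 1.632, 3.980 + 1.569] = [2.348, 5.549]. RSS = √0.384978 = 0.620.

nominal=3.980 wc=[2.348,5.549] rss=0.620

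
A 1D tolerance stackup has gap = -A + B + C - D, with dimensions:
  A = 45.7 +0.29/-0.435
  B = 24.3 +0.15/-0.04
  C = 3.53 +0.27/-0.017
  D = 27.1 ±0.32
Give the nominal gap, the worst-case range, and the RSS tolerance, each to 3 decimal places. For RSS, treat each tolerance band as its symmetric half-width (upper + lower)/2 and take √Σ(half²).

Stack each dimension's contribution:
  -A: nom -45.700 → Σnom=-45.700; wc +0.435/-0.290 → slack +0.435/-0.290; half-tol=0.362, Σhalf²=0.131406
  +B: nom +24.300 → Σnom=-21.400; wc +0.150/-0.040 → slack +0.585/-0.330; half-tol=0.095, Σhalf²=0.140431
  +C: nom +3.530 → Σnom=-17.870; wc +0.270/-0.017 → slack +0.855/-0.347; half-tol=0.144, Σhalf²=0.161024
  -D: nom -27.100 → Σnom=-44.970; wc +0.320/-0.320 → slack +1.175/-0.667; half-tol=0.320, Σhalf²=0.263424
Nominal = -44.970. Worst-case = [-44.970 - 0.667, -44.970 + 1.175] = [-45.637, -43.795]. RSS = √0.263424 = 0.513.

nominal=-44.970 wc=[-45.637,-43.795] rss=0.513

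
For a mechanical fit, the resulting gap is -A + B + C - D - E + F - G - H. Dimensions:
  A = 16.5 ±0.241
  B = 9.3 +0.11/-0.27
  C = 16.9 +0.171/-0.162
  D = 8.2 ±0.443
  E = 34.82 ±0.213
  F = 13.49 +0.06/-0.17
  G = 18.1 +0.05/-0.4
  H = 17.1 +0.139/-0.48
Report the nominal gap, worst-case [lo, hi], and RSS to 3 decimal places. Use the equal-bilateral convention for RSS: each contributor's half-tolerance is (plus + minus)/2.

nominal=-55.030 wc=[-56.718,-52.912] rss=0.723

Stack each dimension's contribution:
  -A: nom -16.500 → Σnom=-16.500; wc +0.241/-0.241 → slack +0.241/-0.241; half-tol=0.241, Σhalf²=0.058081
  +B: nom +9.300 → Σnom=-7.200; wc +0.110/-0.270 → slack +0.351/-0.511; half-tol=0.190, Σhalf²=0.094181
  +C: nom +16.900 → Σnom=9.700; wc +0.171/-0.162 → slack +0.522/-0.673; half-tol=0.167, Σhalf²=0.121903
  -D: nom -8.200 → Σnom=1.500; wc +0.443/-0.443 → slack +0.965/-1.116; half-tol=0.443, Σhalf²=0.318152
  -E: nom -34.820 → Σnom=-33.320; wc +0.213/-0.213 → slack +1.178/-1.329; half-tol=0.213, Σhalf²=0.363521
  +F: nom +13.490 → Σnom=-19.830; wc +0.060/-0.170 → slack +1.238/-1.499; half-tol=0.115, Σhalf²=0.376746
  -G: nom -18.100 → Σnom=-37.930; wc +0.400/-0.050 → slack +1.638/-1.549; half-tol=0.225, Σhalf²=0.427371
  -H: nom -17.100 → Σnom=-55.030; wc +0.480/-0.139 → slack +2.118/-1.688; half-tol=0.309, Σhalf²=0.523161
Nominal = -55.030. Worst-case = [-55.030 - 1.688, -55.030 + 2.118] = [-56.718, -52.912]. RSS = √0.523161 = 0.723.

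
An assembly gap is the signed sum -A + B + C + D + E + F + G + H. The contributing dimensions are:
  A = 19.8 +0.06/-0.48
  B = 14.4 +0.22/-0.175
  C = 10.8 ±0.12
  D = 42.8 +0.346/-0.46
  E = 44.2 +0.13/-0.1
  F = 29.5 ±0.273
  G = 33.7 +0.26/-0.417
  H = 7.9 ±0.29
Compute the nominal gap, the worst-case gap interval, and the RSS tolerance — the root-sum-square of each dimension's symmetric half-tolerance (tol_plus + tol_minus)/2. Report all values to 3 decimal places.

Stack each dimension's contribution:
  -A: nom -19.800 → Σnom=-19.800; wc +0.480/-0.060 → slack +0.480/-0.060; half-tol=0.270, Σhalf²=0.072900
  +B: nom +14.400 → Σnom=-5.400; wc +0.220/-0.175 → slack +0.700/-0.235; half-tol=0.198, Σhalf²=0.111906
  +C: nom +10.800 → Σnom=5.400; wc +0.120/-0.120 → slack +0.820/-0.355; half-tol=0.120, Σhalf²=0.126306
  +D: nom +42.800 → Σnom=48.200; wc +0.346/-0.460 → slack +1.166/-0.815; half-tol=0.403, Σhalf²=0.288715
  +E: nom +44.200 → Σnom=92.400; wc +0.130/-0.100 → slack +1.296/-0.915; half-tol=0.115, Σhalf²=0.301940
  +F: nom +29.500 → Σnom=121.900; wc +0.273/-0.273 → slack +1.569/-1.188; half-tol=0.273, Σhalf²=0.376469
  +G: nom +33.700 → Σnom=155.600; wc +0.260/-0.417 → slack +1.829/-1.605; half-tol=0.339, Σhalf²=0.491052
  +H: nom +7.900 → Σnom=163.500; wc +0.290/-0.290 → slack +2.119/-1.895; half-tol=0.290, Σhalf²=0.575152
Nominal = 163.500. Worst-case = [163.500 - 1.895, 163.500 + 2.119] = [161.605, 165.619]. RSS = √0.575152 = 0.758.

nominal=163.500 wc=[161.605,165.619] rss=0.758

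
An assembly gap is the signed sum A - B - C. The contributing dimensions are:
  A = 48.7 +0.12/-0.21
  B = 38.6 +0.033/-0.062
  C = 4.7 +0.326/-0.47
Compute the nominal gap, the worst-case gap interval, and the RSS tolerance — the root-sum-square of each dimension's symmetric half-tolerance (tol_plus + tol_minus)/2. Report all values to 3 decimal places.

Stack each dimension's contribution:
  +A: nom +48.700 → Σnom=48.700; wc +0.120/-0.210 → slack +0.120/-0.210; half-tol=0.165, Σhalf²=0.027225
  -B: nom -38.600 → Σnom=10.100; wc +0.062/-0.033 → slack +0.182/-0.243; half-tol=0.048, Σhalf²=0.029481
  -C: nom -4.700 → Σnom=5.400; wc +0.470/-0.326 → slack +0.652/-0.569; half-tol=0.398, Σhalf²=0.187885
Nominal = 5.400. Worst-case = [5.400 - 0.569, 5.400 + 0.652] = [4.831, 6.052]. RSS = √0.187885 = 0.433.

nominal=5.400 wc=[4.831,6.052] rss=0.433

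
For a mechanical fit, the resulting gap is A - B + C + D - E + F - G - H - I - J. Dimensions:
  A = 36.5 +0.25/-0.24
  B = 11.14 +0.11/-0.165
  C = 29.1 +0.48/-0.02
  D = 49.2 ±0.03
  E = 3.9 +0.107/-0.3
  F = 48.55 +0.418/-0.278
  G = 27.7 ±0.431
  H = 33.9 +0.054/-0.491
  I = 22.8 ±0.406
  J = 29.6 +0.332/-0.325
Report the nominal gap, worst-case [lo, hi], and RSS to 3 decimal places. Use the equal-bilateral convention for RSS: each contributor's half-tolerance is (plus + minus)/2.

Stack each dimension's contribution:
  +A: nom +36.500 → Σnom=36.500; wc +0.250/-0.240 → slack +0.250/-0.240; half-tol=0.245, Σhalf²=0.060025
  -B: nom -11.140 → Σnom=25.360; wc +0.165/-0.110 → slack +0.415/-0.350; half-tol=0.138, Σhalf²=0.078931
  +C: nom +29.100 → Σnom=54.460; wc +0.480/-0.020 → slack +0.895/-0.370; half-tol=0.250, Σhalf²=0.141431
  +D: nom +49.200 → Σnom=103.660; wc +0.030/-0.030 → slack +0.925/-0.400; half-tol=0.030, Σhalf²=0.142331
  -E: nom -3.900 → Σnom=99.760; wc +0.300/-0.107 → slack +1.225/-0.507; half-tol=0.203, Σhalf²=0.183744
  +F: nom +48.550 → Σnom=148.310; wc +0.418/-0.278 → slack +1.643/-0.785; half-tol=0.348, Σhalf²=0.304847
  -G: nom -27.700 → Σnom=120.610; wc +0.431/-0.431 → slack +2.074/-1.216; half-tol=0.431, Σhalf²=0.490609
  -H: nom -33.900 → Σnom=86.710; wc +0.491/-0.054 → slack +2.565/-1.270; half-tol=0.273, Σhalf²=0.564865
  -I: nom -22.800 → Σnom=63.910; wc +0.406/-0.406 → slack +2.971/-1.676; half-tol=0.406, Σhalf²=0.729701
  -J: nom -29.600 → Σnom=34.310; wc +0.325/-0.332 → slack +3.296/-2.008; half-tol=0.329, Σhalf²=0.837613
Nominal = 34.310. Worst-case = [34.310 - 2.008, 34.310 + 3.296] = [32.302, 37.606]. RSS = √0.837613 = 0.915.

nominal=34.310 wc=[32.302,37.606] rss=0.915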